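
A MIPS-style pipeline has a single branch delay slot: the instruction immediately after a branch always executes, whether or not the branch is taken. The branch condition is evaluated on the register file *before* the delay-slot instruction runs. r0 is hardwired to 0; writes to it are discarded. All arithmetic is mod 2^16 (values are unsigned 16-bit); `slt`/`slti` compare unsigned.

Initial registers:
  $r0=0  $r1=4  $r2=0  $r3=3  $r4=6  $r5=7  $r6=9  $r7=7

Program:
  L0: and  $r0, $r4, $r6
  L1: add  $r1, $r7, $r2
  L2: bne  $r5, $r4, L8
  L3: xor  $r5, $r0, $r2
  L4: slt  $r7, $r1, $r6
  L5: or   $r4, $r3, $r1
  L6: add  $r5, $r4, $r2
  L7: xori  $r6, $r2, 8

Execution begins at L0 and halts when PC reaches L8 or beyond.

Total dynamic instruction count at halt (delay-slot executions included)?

[0] and  $r0, $r4, $r6  →  {$r0:0, $r1:4, $r2:0, $r3:3, $r4:6, $r5:7, $r6:9, $r7:7}
[1] add  $r1, $r7, $r2  →  {$r0:0, $r1:7, $r2:0, $r3:3, $r4:6, $r5:7, $r6:9, $r7:7}
[2] bne  $r5, $r4, L8  →  {$r0:0, $r1:7, $r2:0, $r3:3, $r4:6, $r5:7, $r6:9, $r7:7}  ⟨branch taken⟩
[3] xor  $r5, $r0, $r2  →  {$r0:0, $r1:7, $r2:0, $r3:3, $r4:6, $r5:0, $r6:9, $r7:7}

4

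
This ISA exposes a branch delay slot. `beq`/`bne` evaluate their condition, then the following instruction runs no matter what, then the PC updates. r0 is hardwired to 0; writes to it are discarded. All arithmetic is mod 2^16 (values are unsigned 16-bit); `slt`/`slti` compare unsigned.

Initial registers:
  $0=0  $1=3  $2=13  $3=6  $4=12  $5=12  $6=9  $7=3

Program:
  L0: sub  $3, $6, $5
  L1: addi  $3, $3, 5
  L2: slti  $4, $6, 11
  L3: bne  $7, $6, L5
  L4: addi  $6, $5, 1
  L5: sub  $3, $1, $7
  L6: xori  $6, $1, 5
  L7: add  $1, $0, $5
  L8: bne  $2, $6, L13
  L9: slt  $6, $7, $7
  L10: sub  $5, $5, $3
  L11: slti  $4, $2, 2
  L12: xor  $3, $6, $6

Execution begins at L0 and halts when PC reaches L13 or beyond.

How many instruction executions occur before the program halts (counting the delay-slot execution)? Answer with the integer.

10

PC=0  sub  $3, $6, $5        | $0=0 $1=3 $2=13 $3=65533 $4=12 $5=12 $6=9 $7=3
PC=1  addi  $3, $3, 5        | $0=0 $1=3 $2=13 $3=2 $4=12 $5=12 $6=9 $7=3
PC=2  slti  $4, $6, 11       | $0=0 $1=3 $2=13 $3=2 $4=1 $5=12 $6=9 $7=3
PC=3  bne  $7, $6, L5        | $0=0 $1=3 $2=13 $3=2 $4=1 $5=12 $6=9 $7=3  [TAKEN]
PC=4  addi  $6, $5, 1        | $0=0 $1=3 $2=13 $3=2 $4=1 $5=12 $6=13 $7=3
PC=5  sub  $3, $1, $7        | $0=0 $1=3 $2=13 $3=0 $4=1 $5=12 $6=13 $7=3
PC=6  xori  $6, $1, 5        | $0=0 $1=3 $2=13 $3=0 $4=1 $5=12 $6=6 $7=3
PC=7  add  $1, $0, $5        | $0=0 $1=12 $2=13 $3=0 $4=1 $5=12 $6=6 $7=3
PC=8  bne  $2, $6, L13       | $0=0 $1=12 $2=13 $3=0 $4=1 $5=12 $6=6 $7=3  [TAKEN]
PC=9  slt  $6, $7, $7        | $0=0 $1=12 $2=13 $3=0 $4=1 $5=12 $6=0 $7=3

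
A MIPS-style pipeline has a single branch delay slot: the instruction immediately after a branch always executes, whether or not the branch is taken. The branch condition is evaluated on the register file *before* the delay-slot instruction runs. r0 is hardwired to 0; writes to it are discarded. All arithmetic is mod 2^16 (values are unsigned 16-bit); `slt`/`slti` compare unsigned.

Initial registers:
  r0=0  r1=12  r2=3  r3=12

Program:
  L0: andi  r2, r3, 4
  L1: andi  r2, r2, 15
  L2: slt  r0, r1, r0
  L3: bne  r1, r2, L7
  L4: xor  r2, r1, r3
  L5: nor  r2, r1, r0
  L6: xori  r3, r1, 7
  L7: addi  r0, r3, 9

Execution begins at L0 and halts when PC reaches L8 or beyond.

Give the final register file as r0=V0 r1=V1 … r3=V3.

r0=0 r1=12 r2=0 r3=12

[0] andi  r2, r3, 4  →  {r0:0, r1:12, r2:4, r3:12}
[1] andi  r2, r2, 15  →  {r0:0, r1:12, r2:4, r3:12}
[2] slt  r0, r1, r0  →  {r0:0, r1:12, r2:4, r3:12}
[3] bne  r1, r2, L7  →  {r0:0, r1:12, r2:4, r3:12}  ⟨branch taken⟩
[4] xor  r2, r1, r3  →  {r0:0, r1:12, r2:0, r3:12}
[7] addi  r0, r3, 9  →  {r0:0, r1:12, r2:0, r3:12}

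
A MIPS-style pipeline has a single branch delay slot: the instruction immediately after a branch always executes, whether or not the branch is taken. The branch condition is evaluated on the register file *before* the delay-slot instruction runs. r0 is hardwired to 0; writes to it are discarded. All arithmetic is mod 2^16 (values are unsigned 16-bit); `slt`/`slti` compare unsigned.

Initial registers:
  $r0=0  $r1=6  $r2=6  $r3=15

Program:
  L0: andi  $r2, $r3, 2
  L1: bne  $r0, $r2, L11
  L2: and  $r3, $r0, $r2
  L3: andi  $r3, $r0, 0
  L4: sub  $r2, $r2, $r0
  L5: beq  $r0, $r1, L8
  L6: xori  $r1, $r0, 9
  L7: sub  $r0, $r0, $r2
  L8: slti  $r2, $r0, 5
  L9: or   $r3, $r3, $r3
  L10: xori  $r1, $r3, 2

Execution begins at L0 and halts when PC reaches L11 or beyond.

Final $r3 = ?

#0 andi  $r2, $r3, 2 ; 0/6/2/15
#1 bne  $r0, $r2, L11 ; 0/6/2/15 ; →target
#2 and  $r3, $r0, $r2 ; 0/6/2/0

0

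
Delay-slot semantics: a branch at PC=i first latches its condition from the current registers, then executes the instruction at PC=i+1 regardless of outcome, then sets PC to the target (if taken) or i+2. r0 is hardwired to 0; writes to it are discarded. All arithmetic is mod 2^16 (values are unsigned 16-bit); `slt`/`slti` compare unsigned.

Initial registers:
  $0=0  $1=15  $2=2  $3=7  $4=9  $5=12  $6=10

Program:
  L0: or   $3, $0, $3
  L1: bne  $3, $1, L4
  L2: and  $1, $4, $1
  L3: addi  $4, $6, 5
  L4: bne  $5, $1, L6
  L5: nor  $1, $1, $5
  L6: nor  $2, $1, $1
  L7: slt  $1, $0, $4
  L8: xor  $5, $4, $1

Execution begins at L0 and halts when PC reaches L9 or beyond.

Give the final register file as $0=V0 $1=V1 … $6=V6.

$0=0 $1=1 $2=13 $3=7 $4=9 $5=8 $6=10

#0 or   $3, $0, $3 ; 0/15/2/7/9/12/10
#1 bne  $3, $1, L4 ; 0/15/2/7/9/12/10 ; →target
#2 and  $1, $4, $1 ; 0/9/2/7/9/12/10
#4 bne  $5, $1, L6 ; 0/9/2/7/9/12/10 ; →target
#5 nor  $1, $1, $5 ; 0/65522/2/7/9/12/10
#6 nor  $2, $1, $1 ; 0/65522/13/7/9/12/10
#7 slt  $1, $0, $4 ; 0/1/13/7/9/12/10
#8 xor  $5, $4, $1 ; 0/1/13/7/9/8/10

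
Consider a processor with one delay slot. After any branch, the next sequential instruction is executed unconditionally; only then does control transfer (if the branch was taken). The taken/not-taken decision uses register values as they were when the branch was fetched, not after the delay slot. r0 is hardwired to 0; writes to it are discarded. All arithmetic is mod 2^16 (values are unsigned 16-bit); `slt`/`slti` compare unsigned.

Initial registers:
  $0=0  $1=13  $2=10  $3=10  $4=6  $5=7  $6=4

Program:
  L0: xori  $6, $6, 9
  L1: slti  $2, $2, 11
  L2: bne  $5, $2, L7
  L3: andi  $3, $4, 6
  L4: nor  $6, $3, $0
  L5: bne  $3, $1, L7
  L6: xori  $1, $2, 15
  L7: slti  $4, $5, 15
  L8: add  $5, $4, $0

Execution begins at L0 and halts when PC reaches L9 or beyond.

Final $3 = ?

6

[0] xori  $6, $6, 9  →  {$0:0, $1:13, $2:10, $3:10, $4:6, $5:7, $6:13}
[1] slti  $2, $2, 11  →  {$0:0, $1:13, $2:1, $3:10, $4:6, $5:7, $6:13}
[2] bne  $5, $2, L7  →  {$0:0, $1:13, $2:1, $3:10, $4:6, $5:7, $6:13}  ⟨branch taken⟩
[3] andi  $3, $4, 6  →  {$0:0, $1:13, $2:1, $3:6, $4:6, $5:7, $6:13}
[7] slti  $4, $5, 15  →  {$0:0, $1:13, $2:1, $3:6, $4:1, $5:7, $6:13}
[8] add  $5, $4, $0  →  {$0:0, $1:13, $2:1, $3:6, $4:1, $5:1, $6:13}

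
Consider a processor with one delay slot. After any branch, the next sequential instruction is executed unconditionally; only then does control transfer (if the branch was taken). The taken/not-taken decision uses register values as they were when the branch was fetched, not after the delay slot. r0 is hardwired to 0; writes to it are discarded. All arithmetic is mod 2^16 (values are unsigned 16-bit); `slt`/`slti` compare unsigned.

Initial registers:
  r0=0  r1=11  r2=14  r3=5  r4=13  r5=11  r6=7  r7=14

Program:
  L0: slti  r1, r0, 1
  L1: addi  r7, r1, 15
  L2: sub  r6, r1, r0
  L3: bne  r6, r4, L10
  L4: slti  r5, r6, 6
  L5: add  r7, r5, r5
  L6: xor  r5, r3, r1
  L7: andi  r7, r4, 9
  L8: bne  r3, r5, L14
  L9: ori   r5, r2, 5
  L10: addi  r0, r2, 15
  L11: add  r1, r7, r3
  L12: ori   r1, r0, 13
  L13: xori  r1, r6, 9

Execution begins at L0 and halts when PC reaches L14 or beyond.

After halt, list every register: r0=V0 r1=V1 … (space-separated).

r0=0 r1=8 r2=14 r3=5 r4=13 r5=1 r6=1 r7=16

PC=0  slti  r1, r0, 1        | r0=0 r1=1 r2=14 r3=5 r4=13 r5=11 r6=7 r7=14
PC=1  addi  r7, r1, 15       | r0=0 r1=1 r2=14 r3=5 r4=13 r5=11 r6=7 r7=16
PC=2  sub  r6, r1, r0        | r0=0 r1=1 r2=14 r3=5 r4=13 r5=11 r6=1 r7=16
PC=3  bne  r6, r4, L10       | r0=0 r1=1 r2=14 r3=5 r4=13 r5=11 r6=1 r7=16  [TAKEN]
PC=4  slti  r5, r6, 6        | r0=0 r1=1 r2=14 r3=5 r4=13 r5=1 r6=1 r7=16
PC=10 addi  r0, r2, 15       | r0=0 r1=1 r2=14 r3=5 r4=13 r5=1 r6=1 r7=16
PC=11 add  r1, r7, r3        | r0=0 r1=21 r2=14 r3=5 r4=13 r5=1 r6=1 r7=16
PC=12 ori   r1, r0, 13       | r0=0 r1=13 r2=14 r3=5 r4=13 r5=1 r6=1 r7=16
PC=13 xori  r1, r6, 9        | r0=0 r1=8 r2=14 r3=5 r4=13 r5=1 r6=1 r7=16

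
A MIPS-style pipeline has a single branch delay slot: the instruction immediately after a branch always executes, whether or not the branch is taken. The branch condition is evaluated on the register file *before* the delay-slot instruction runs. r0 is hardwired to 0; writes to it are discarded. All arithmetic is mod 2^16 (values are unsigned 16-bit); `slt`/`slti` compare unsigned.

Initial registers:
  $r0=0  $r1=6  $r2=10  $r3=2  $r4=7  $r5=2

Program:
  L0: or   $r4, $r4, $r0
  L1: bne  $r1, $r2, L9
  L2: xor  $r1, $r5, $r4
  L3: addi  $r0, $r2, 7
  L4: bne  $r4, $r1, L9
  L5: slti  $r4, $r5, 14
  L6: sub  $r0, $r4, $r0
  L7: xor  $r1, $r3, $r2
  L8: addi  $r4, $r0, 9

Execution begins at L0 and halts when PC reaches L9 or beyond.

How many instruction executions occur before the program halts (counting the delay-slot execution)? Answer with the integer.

3

  step pc=0: or   $r4, $r4, $r0  regs=(0,6,10,2,7,2)
  step pc=1: bne  $r1, $r2, L9  cond=T  regs=(0,6,10,2,7,2)
  step pc=2: xor  $r1, $r5, $r4  regs=(0,5,10,2,7,2)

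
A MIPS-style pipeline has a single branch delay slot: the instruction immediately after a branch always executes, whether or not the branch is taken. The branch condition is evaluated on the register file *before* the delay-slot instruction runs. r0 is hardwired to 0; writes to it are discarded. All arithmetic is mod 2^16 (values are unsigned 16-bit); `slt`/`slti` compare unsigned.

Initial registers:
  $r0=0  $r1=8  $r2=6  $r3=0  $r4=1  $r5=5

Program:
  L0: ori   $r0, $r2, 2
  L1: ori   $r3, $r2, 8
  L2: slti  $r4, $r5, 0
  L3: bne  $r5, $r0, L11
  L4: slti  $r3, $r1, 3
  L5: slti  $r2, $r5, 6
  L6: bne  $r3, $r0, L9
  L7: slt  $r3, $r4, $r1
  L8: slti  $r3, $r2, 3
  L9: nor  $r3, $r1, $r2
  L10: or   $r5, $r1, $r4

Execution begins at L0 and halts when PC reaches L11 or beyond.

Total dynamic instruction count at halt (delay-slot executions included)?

5

  step pc=0: ori   $r0, $r2, 2  regs=(0,8,6,0,1,5)
  step pc=1: ori   $r3, $r2, 8  regs=(0,8,6,14,1,5)
  step pc=2: slti  $r4, $r5, 0  regs=(0,8,6,14,0,5)
  step pc=3: bne  $r5, $r0, L11  cond=T  regs=(0,8,6,14,0,5)
  step pc=4: slti  $r3, $r1, 3  regs=(0,8,6,0,0,5)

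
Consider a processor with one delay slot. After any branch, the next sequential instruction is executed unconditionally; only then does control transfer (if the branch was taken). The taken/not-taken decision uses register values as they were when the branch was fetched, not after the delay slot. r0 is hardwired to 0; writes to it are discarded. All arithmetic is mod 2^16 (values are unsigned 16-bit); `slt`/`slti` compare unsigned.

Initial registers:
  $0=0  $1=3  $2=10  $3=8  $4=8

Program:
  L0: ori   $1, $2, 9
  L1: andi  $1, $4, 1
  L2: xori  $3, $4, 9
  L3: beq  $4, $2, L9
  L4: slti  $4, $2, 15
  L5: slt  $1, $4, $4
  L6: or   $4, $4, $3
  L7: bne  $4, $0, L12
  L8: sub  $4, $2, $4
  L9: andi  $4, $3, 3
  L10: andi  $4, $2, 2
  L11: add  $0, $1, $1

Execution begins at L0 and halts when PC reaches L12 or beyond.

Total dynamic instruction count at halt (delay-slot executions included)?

9

[0] ori   $1, $2, 9  →  {$0:0, $1:11, $2:10, $3:8, $4:8}
[1] andi  $1, $4, 1  →  {$0:0, $1:0, $2:10, $3:8, $4:8}
[2] xori  $3, $4, 9  →  {$0:0, $1:0, $2:10, $3:1, $4:8}
[3] beq  $4, $2, L9  →  {$0:0, $1:0, $2:10, $3:1, $4:8}  ⟨branch fallthrough⟩
[4] slti  $4, $2, 15  →  {$0:0, $1:0, $2:10, $3:1, $4:1}
[5] slt  $1, $4, $4  →  {$0:0, $1:0, $2:10, $3:1, $4:1}
[6] or   $4, $4, $3  →  {$0:0, $1:0, $2:10, $3:1, $4:1}
[7] bne  $4, $0, L12  →  {$0:0, $1:0, $2:10, $3:1, $4:1}  ⟨branch taken⟩
[8] sub  $4, $2, $4  →  {$0:0, $1:0, $2:10, $3:1, $4:9}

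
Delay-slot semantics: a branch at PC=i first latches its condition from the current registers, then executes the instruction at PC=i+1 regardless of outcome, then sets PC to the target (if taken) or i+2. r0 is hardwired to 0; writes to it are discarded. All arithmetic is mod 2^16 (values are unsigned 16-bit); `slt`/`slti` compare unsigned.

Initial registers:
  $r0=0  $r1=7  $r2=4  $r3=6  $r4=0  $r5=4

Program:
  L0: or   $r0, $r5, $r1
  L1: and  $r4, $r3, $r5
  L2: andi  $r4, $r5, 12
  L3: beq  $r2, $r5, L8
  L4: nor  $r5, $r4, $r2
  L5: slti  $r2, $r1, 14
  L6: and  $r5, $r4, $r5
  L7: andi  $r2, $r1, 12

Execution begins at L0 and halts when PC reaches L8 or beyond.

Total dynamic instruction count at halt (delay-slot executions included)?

[0] or   $r0, $r5, $r1  →  {$r0:0, $r1:7, $r2:4, $r3:6, $r4:0, $r5:4}
[1] and  $r4, $r3, $r5  →  {$r0:0, $r1:7, $r2:4, $r3:6, $r4:4, $r5:4}
[2] andi  $r4, $r5, 12  →  {$r0:0, $r1:7, $r2:4, $r3:6, $r4:4, $r5:4}
[3] beq  $r2, $r5, L8  →  {$r0:0, $r1:7, $r2:4, $r3:6, $r4:4, $r5:4}  ⟨branch taken⟩
[4] nor  $r5, $r4, $r2  →  {$r0:0, $r1:7, $r2:4, $r3:6, $r4:4, $r5:65531}

5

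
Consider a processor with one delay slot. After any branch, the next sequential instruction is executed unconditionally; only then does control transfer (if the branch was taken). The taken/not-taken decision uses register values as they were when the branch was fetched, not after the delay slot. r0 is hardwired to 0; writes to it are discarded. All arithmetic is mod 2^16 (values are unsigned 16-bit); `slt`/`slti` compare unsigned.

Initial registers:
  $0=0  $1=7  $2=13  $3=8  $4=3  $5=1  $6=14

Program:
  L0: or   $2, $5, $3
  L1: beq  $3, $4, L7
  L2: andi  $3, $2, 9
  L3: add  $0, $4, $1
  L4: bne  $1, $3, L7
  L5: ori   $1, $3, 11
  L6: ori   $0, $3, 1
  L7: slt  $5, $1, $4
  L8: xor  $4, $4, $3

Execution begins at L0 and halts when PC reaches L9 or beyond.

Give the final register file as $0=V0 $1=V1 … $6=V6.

$0=0 $1=11 $2=9 $3=9 $4=10 $5=0 $6=14

  step pc=0: or   $2, $5, $3  regs=(0,7,9,8,3,1,14)
  step pc=1: beq  $3, $4, L7  cond=F  regs=(0,7,9,8,3,1,14)
  step pc=2: andi  $3, $2, 9  regs=(0,7,9,9,3,1,14)
  step pc=3: add  $0, $4, $1  regs=(0,7,9,9,3,1,14)
  step pc=4: bne  $1, $3, L7  cond=T  regs=(0,7,9,9,3,1,14)
  step pc=5: ori   $1, $3, 11  regs=(0,11,9,9,3,1,14)
  step pc=7: slt  $5, $1, $4  regs=(0,11,9,9,3,0,14)
  step pc=8: xor  $4, $4, $3  regs=(0,11,9,9,10,0,14)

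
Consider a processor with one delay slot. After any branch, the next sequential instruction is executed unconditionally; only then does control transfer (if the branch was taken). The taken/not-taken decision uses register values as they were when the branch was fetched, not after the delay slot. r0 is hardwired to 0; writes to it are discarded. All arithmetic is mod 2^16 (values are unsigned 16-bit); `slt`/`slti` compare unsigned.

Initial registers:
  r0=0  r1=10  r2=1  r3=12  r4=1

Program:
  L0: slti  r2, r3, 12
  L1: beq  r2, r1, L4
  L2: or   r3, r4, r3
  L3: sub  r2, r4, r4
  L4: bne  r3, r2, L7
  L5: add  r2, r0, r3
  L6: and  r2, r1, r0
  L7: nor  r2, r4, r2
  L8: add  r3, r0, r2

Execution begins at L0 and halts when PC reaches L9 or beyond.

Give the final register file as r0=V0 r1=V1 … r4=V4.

[0] slti  r2, r3, 12  →  {r0:0, r1:10, r2:0, r3:12, r4:1}
[1] beq  r2, r1, L4  →  {r0:0, r1:10, r2:0, r3:12, r4:1}  ⟨branch fallthrough⟩
[2] or   r3, r4, r3  →  {r0:0, r1:10, r2:0, r3:13, r4:1}
[3] sub  r2, r4, r4  →  {r0:0, r1:10, r2:0, r3:13, r4:1}
[4] bne  r3, r2, L7  →  {r0:0, r1:10, r2:0, r3:13, r4:1}  ⟨branch taken⟩
[5] add  r2, r0, r3  →  {r0:0, r1:10, r2:13, r3:13, r4:1}
[7] nor  r2, r4, r2  →  {r0:0, r1:10, r2:65522, r3:13, r4:1}
[8] add  r3, r0, r2  →  {r0:0, r1:10, r2:65522, r3:65522, r4:1}

r0=0 r1=10 r2=65522 r3=65522 r4=1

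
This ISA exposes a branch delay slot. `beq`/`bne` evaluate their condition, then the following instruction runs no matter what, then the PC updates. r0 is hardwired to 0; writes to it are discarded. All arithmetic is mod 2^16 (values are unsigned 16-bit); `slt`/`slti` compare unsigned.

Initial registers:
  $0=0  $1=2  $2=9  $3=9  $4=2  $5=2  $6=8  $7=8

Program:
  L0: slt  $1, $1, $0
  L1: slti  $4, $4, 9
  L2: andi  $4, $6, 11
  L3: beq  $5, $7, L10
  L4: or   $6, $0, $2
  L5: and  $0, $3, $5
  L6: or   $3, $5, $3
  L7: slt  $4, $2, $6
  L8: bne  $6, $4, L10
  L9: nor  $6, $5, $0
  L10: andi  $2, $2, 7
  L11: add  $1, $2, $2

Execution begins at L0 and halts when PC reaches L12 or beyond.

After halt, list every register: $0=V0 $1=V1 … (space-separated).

  step pc=0: slt  $1, $1, $0  regs=(0,0,9,9,2,2,8,8)
  step pc=1: slti  $4, $4, 9  regs=(0,0,9,9,1,2,8,8)
  step pc=2: andi  $4, $6, 11  regs=(0,0,9,9,8,2,8,8)
  step pc=3: beq  $5, $7, L10  cond=F  regs=(0,0,9,9,8,2,8,8)
  step pc=4: or   $6, $0, $2  regs=(0,0,9,9,8,2,9,8)
  step pc=5: and  $0, $3, $5  regs=(0,0,9,9,8,2,9,8)
  step pc=6: or   $3, $5, $3  regs=(0,0,9,11,8,2,9,8)
  step pc=7: slt  $4, $2, $6  regs=(0,0,9,11,0,2,9,8)
  step pc=8: bne  $6, $4, L10  cond=T  regs=(0,0,9,11,0,2,9,8)
  step pc=9: nor  $6, $5, $0  regs=(0,0,9,11,0,2,65533,8)
  step pc=10: andi  $2, $2, 7  regs=(0,0,1,11,0,2,65533,8)
  step pc=11: add  $1, $2, $2  regs=(0,2,1,11,0,2,65533,8)

$0=0 $1=2 $2=1 $3=11 $4=0 $5=2 $6=65533 $7=8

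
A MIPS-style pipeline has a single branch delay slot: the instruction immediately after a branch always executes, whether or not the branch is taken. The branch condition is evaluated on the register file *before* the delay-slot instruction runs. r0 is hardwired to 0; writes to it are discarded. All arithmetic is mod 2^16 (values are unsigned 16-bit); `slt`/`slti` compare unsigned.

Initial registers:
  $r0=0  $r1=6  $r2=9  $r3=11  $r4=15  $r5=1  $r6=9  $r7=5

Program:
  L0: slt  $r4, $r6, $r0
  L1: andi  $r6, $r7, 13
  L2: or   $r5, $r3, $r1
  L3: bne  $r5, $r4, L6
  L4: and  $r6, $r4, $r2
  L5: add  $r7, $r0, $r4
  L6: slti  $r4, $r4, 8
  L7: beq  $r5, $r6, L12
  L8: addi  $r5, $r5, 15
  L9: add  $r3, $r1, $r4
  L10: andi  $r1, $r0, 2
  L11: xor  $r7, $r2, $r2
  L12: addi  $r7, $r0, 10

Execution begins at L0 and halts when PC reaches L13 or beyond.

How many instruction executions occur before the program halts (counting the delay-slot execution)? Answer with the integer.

[0] slt  $r4, $r6, $r0  →  {$r0:0, $r1:6, $r2:9, $r3:11, $r4:0, $r5:1, $r6:9, $r7:5}
[1] andi  $r6, $r7, 13  →  {$r0:0, $r1:6, $r2:9, $r3:11, $r4:0, $r5:1, $r6:5, $r7:5}
[2] or   $r5, $r3, $r1  →  {$r0:0, $r1:6, $r2:9, $r3:11, $r4:0, $r5:15, $r6:5, $r7:5}
[3] bne  $r5, $r4, L6  →  {$r0:0, $r1:6, $r2:9, $r3:11, $r4:0, $r5:15, $r6:5, $r7:5}  ⟨branch taken⟩
[4] and  $r6, $r4, $r2  →  {$r0:0, $r1:6, $r2:9, $r3:11, $r4:0, $r5:15, $r6:0, $r7:5}
[6] slti  $r4, $r4, 8  →  {$r0:0, $r1:6, $r2:9, $r3:11, $r4:1, $r5:15, $r6:0, $r7:5}
[7] beq  $r5, $r6, L12  →  {$r0:0, $r1:6, $r2:9, $r3:11, $r4:1, $r5:15, $r6:0, $r7:5}  ⟨branch fallthrough⟩
[8] addi  $r5, $r5, 15  →  {$r0:0, $r1:6, $r2:9, $r3:11, $r4:1, $r5:30, $r6:0, $r7:5}
[9] add  $r3, $r1, $r4  →  {$r0:0, $r1:6, $r2:9, $r3:7, $r4:1, $r5:30, $r6:0, $r7:5}
[10] andi  $r1, $r0, 2  →  {$r0:0, $r1:0, $r2:9, $r3:7, $r4:1, $r5:30, $r6:0, $r7:5}
[11] xor  $r7, $r2, $r2  →  {$r0:0, $r1:0, $r2:9, $r3:7, $r4:1, $r5:30, $r6:0, $r7:0}
[12] addi  $r7, $r0, 10  →  {$r0:0, $r1:0, $r2:9, $r3:7, $r4:1, $r5:30, $r6:0, $r7:10}

12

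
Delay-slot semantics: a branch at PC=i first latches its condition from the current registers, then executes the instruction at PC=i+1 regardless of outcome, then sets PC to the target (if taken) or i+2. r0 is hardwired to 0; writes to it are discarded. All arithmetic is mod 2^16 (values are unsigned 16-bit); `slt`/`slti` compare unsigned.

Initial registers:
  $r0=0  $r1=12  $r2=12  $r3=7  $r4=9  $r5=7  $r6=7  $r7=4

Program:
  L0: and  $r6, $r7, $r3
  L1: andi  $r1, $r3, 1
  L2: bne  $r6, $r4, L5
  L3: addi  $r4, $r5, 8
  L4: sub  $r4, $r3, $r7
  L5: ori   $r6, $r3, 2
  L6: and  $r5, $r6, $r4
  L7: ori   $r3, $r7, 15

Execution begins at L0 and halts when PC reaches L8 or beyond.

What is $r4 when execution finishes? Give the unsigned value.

15

PC=0  and  $r6, $r7, $r3     | $r0=0 $r1=12 $r2=12 $r3=7 $r4=9 $r5=7 $r6=4 $r7=4
PC=1  andi  $r1, $r3, 1      | $r0=0 $r1=1 $r2=12 $r3=7 $r4=9 $r5=7 $r6=4 $r7=4
PC=2  bne  $r6, $r4, L5      | $r0=0 $r1=1 $r2=12 $r3=7 $r4=9 $r5=7 $r6=4 $r7=4  [TAKEN]
PC=3  addi  $r4, $r5, 8      | $r0=0 $r1=1 $r2=12 $r3=7 $r4=15 $r5=7 $r6=4 $r7=4
PC=5  ori   $r6, $r3, 2      | $r0=0 $r1=1 $r2=12 $r3=7 $r4=15 $r5=7 $r6=7 $r7=4
PC=6  and  $r5, $r6, $r4     | $r0=0 $r1=1 $r2=12 $r3=7 $r4=15 $r5=7 $r6=7 $r7=4
PC=7  ori   $r3, $r7, 15     | $r0=0 $r1=1 $r2=12 $r3=15 $r4=15 $r5=7 $r6=7 $r7=4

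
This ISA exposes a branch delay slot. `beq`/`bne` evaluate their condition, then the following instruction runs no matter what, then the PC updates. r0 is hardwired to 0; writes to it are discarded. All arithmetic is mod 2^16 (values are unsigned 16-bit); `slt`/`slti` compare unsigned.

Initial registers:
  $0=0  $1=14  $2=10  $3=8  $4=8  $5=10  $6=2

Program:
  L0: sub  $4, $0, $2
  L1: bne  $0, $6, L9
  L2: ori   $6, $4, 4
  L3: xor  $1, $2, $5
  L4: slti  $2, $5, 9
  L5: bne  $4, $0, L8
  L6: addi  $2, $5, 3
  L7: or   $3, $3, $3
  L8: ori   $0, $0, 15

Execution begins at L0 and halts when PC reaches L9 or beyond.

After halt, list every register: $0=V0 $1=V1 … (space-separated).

[0] sub  $4, $0, $2  →  {$0:0, $1:14, $2:10, $3:8, $4:65526, $5:10, $6:2}
[1] bne  $0, $6, L9  →  {$0:0, $1:14, $2:10, $3:8, $4:65526, $5:10, $6:2}  ⟨branch taken⟩
[2] ori   $6, $4, 4  →  {$0:0, $1:14, $2:10, $3:8, $4:65526, $5:10, $6:65526}

$0=0 $1=14 $2=10 $3=8 $4=65526 $5=10 $6=65526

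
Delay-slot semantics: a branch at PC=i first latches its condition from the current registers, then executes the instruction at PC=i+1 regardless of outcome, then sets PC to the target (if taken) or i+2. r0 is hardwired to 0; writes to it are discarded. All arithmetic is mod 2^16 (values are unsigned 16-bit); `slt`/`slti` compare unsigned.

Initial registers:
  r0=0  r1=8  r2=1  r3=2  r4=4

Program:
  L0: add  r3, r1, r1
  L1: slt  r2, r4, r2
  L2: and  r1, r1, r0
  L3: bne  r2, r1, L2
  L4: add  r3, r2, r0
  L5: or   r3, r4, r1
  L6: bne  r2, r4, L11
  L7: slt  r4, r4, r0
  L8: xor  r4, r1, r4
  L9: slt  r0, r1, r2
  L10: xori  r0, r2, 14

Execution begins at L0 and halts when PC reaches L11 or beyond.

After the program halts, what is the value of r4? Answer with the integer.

PC=0  add  r3, r1, r1        | r0=0 r1=8 r2=1 r3=16 r4=4
PC=1  slt  r2, r4, r2        | r0=0 r1=8 r2=0 r3=16 r4=4
PC=2  and  r1, r1, r0        | r0=0 r1=0 r2=0 r3=16 r4=4
PC=3  bne  r2, r1, L2        | r0=0 r1=0 r2=0 r3=16 r4=4  [not taken]
PC=4  add  r3, r2, r0        | r0=0 r1=0 r2=0 r3=0 r4=4
PC=5  or   r3, r4, r1        | r0=0 r1=0 r2=0 r3=4 r4=4
PC=6  bne  r2, r4, L11       | r0=0 r1=0 r2=0 r3=4 r4=4  [TAKEN]
PC=7  slt  r4, r4, r0        | r0=0 r1=0 r2=0 r3=4 r4=0

0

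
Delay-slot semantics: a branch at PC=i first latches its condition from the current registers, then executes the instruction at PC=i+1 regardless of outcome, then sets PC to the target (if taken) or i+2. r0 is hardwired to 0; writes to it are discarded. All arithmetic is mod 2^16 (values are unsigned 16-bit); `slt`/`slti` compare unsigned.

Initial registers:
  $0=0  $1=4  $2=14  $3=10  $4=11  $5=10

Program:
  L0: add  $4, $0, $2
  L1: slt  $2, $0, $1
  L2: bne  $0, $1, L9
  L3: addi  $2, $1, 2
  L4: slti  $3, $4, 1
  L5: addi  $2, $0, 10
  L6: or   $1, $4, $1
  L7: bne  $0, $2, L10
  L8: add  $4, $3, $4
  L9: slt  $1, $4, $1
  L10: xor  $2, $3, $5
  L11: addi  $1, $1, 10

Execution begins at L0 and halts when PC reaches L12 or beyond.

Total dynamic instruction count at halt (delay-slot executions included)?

7

#0 add  $4, $0, $2 ; 0/4/14/10/14/10
#1 slt  $2, $0, $1 ; 0/4/1/10/14/10
#2 bne  $0, $1, L9 ; 0/4/1/10/14/10 ; →target
#3 addi  $2, $1, 2 ; 0/4/6/10/14/10
#9 slt  $1, $4, $1 ; 0/0/6/10/14/10
#10 xor  $2, $3, $5 ; 0/0/0/10/14/10
#11 addi  $1, $1, 10 ; 0/10/0/10/14/10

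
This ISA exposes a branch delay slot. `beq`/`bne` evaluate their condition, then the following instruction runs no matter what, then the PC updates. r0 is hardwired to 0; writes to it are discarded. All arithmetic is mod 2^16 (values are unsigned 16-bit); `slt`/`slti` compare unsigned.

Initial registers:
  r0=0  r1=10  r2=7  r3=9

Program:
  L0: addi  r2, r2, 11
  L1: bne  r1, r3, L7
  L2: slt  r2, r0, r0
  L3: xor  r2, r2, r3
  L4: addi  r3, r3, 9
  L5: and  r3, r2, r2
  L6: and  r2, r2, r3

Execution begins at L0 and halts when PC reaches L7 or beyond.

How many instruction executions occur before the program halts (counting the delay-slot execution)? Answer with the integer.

PC=0  addi  r2, r2, 11       | r0=0 r1=10 r2=18 r3=9
PC=1  bne  r1, r3, L7        | r0=0 r1=10 r2=18 r3=9  [TAKEN]
PC=2  slt  r2, r0, r0        | r0=0 r1=10 r2=0 r3=9

3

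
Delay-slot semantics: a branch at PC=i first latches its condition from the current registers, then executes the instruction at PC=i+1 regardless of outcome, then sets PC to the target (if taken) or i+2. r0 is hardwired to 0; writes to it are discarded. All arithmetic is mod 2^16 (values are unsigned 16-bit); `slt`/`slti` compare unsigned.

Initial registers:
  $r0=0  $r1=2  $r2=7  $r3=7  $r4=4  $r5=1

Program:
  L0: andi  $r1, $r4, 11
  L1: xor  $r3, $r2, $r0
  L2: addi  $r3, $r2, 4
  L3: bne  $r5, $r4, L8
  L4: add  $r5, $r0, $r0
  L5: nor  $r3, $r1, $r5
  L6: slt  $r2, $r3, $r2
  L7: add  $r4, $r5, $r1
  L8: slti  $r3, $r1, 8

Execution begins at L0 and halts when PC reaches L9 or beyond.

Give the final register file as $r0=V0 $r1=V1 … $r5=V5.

$r0=0 $r1=0 $r2=7 $r3=1 $r4=4 $r5=0

PC=0  andi  $r1, $r4, 11     | $r0=0 $r1=0 $r2=7 $r3=7 $r4=4 $r5=1
PC=1  xor  $r3, $r2, $r0     | $r0=0 $r1=0 $r2=7 $r3=7 $r4=4 $r5=1
PC=2  addi  $r3, $r2, 4      | $r0=0 $r1=0 $r2=7 $r3=11 $r4=4 $r5=1
PC=3  bne  $r5, $r4, L8      | $r0=0 $r1=0 $r2=7 $r3=11 $r4=4 $r5=1  [TAKEN]
PC=4  add  $r5, $r0, $r0     | $r0=0 $r1=0 $r2=7 $r3=11 $r4=4 $r5=0
PC=8  slti  $r3, $r1, 8      | $r0=0 $r1=0 $r2=7 $r3=1 $r4=4 $r5=0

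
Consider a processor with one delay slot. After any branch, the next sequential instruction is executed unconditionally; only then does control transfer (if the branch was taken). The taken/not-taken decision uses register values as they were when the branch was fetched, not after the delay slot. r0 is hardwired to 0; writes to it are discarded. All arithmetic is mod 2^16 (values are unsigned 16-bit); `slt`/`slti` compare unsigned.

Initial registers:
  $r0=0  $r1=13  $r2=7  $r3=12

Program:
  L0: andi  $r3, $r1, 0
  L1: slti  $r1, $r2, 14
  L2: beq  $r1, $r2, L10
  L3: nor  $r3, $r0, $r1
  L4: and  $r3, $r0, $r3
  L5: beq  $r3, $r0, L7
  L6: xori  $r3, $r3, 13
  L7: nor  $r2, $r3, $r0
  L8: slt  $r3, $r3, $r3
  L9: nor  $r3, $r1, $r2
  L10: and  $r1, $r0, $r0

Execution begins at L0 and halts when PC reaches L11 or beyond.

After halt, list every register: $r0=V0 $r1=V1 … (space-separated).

[0] andi  $r3, $r1, 0  →  {$r0:0, $r1:13, $r2:7, $r3:0}
[1] slti  $r1, $r2, 14  →  {$r0:0, $r1:1, $r2:7, $r3:0}
[2] beq  $r1, $r2, L10  →  {$r0:0, $r1:1, $r2:7, $r3:0}  ⟨branch fallthrough⟩
[3] nor  $r3, $r0, $r1  →  {$r0:0, $r1:1, $r2:7, $r3:65534}
[4] and  $r3, $r0, $r3  →  {$r0:0, $r1:1, $r2:7, $r3:0}
[5] beq  $r3, $r0, L7  →  {$r0:0, $r1:1, $r2:7, $r3:0}  ⟨branch taken⟩
[6] xori  $r3, $r3, 13  →  {$r0:0, $r1:1, $r2:7, $r3:13}
[7] nor  $r2, $r3, $r0  →  {$r0:0, $r1:1, $r2:65522, $r3:13}
[8] slt  $r3, $r3, $r3  →  {$r0:0, $r1:1, $r2:65522, $r3:0}
[9] nor  $r3, $r1, $r2  →  {$r0:0, $r1:1, $r2:65522, $r3:12}
[10] and  $r1, $r0, $r0  →  {$r0:0, $r1:0, $r2:65522, $r3:12}

$r0=0 $r1=0 $r2=65522 $r3=12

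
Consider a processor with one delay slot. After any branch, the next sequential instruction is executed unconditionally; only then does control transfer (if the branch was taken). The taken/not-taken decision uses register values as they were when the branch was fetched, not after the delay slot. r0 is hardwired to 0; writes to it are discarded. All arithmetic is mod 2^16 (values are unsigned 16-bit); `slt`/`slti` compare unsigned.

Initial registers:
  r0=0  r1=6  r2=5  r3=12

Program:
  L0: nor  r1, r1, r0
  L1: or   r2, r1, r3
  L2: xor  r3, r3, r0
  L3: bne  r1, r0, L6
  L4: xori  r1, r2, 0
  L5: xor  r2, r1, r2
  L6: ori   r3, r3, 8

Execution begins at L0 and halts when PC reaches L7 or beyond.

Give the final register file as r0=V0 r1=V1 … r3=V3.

r0=0 r1=65533 r2=65533 r3=12

#0 nor  r1, r1, r0 ; 0/65529/5/12
#1 or   r2, r1, r3 ; 0/65529/65533/12
#2 xor  r3, r3, r0 ; 0/65529/65533/12
#3 bne  r1, r0, L6 ; 0/65529/65533/12 ; →target
#4 xori  r1, r2, 0 ; 0/65533/65533/12
#6 ori   r3, r3, 8 ; 0/65533/65533/12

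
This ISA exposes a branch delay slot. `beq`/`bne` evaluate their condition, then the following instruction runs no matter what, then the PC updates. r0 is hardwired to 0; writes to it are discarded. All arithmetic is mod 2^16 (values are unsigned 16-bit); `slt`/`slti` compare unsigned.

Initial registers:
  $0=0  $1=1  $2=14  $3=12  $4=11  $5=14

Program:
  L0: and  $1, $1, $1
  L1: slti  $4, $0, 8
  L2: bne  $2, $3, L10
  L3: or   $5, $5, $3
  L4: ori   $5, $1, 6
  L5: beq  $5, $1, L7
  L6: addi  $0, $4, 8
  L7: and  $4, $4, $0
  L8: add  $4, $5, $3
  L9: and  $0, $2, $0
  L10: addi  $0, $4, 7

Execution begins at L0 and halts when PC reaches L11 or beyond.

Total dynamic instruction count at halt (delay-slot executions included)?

  step pc=0: and  $1, $1, $1  regs=(0,1,14,12,11,14)
  step pc=1: slti  $4, $0, 8  regs=(0,1,14,12,1,14)
  step pc=2: bne  $2, $3, L10  cond=T  regs=(0,1,14,12,1,14)
  step pc=3: or   $5, $5, $3  regs=(0,1,14,12,1,14)
  step pc=10: addi  $0, $4, 7  regs=(0,1,14,12,1,14)

5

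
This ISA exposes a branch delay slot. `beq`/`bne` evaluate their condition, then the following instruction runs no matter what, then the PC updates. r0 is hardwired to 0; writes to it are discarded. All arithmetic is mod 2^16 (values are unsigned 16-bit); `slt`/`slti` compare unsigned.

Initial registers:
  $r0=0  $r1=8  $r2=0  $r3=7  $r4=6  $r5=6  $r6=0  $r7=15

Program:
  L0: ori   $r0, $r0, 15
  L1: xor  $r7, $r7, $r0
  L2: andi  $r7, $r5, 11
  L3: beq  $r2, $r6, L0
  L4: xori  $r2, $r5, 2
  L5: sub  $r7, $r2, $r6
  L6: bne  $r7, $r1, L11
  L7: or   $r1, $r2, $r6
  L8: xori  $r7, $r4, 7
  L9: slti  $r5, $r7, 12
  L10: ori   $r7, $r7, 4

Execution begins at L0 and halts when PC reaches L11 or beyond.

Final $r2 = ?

4

#0 ori   $r0, $r0, 15 ; 0/8/0/7/6/6/0/15
#1 xor  $r7, $r7, $r0 ; 0/8/0/7/6/6/0/15
#2 andi  $r7, $r5, 11 ; 0/8/0/7/6/6/0/2
#3 beq  $r2, $r6, L0 ; 0/8/0/7/6/6/0/2 ; →target
#4 xori  $r2, $r5, 2 ; 0/8/4/7/6/6/0/2
#0 ori   $r0, $r0, 15 ; 0/8/4/7/6/6/0/2
#1 xor  $r7, $r7, $r0 ; 0/8/4/7/6/6/0/2
#2 andi  $r7, $r5, 11 ; 0/8/4/7/6/6/0/2
#3 beq  $r2, $r6, L0 ; 0/8/4/7/6/6/0/2 ; →fallthru
#4 xori  $r2, $r5, 2 ; 0/8/4/7/6/6/0/2
#5 sub  $r7, $r2, $r6 ; 0/8/4/7/6/6/0/4
#6 bne  $r7, $r1, L11 ; 0/8/4/7/6/6/0/4 ; →target
#7 or   $r1, $r2, $r6 ; 0/4/4/7/6/6/0/4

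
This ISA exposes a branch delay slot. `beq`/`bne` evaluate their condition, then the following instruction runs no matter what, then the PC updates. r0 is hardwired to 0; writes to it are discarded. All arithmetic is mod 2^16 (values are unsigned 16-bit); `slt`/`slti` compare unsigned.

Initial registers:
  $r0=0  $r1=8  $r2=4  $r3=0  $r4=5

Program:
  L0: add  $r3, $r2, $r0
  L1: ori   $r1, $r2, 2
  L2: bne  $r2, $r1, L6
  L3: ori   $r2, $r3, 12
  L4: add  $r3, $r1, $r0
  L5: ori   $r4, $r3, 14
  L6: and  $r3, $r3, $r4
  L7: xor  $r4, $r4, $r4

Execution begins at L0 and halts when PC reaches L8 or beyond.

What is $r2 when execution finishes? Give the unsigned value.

PC=0  add  $r3, $r2, $r0     | $r0=0 $r1=8 $r2=4 $r3=4 $r4=5
PC=1  ori   $r1, $r2, 2      | $r0=0 $r1=6 $r2=4 $r3=4 $r4=5
PC=2  bne  $r2, $r1, L6      | $r0=0 $r1=6 $r2=4 $r3=4 $r4=5  [TAKEN]
PC=3  ori   $r2, $r3, 12     | $r0=0 $r1=6 $r2=12 $r3=4 $r4=5
PC=6  and  $r3, $r3, $r4     | $r0=0 $r1=6 $r2=12 $r3=4 $r4=5
PC=7  xor  $r4, $r4, $r4     | $r0=0 $r1=6 $r2=12 $r3=4 $r4=0

12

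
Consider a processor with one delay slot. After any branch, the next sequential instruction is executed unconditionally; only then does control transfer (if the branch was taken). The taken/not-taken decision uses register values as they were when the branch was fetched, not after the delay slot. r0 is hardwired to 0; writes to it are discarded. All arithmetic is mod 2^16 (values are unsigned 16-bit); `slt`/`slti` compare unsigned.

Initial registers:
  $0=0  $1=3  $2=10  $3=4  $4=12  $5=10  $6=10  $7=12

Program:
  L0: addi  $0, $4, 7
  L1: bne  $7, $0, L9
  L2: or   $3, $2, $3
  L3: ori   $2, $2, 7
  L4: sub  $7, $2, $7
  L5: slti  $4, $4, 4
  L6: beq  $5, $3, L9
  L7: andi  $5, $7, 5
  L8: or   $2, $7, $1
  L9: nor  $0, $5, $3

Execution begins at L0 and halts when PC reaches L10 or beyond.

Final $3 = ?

14

PC=0  addi  $0, $4, 7        | $0=0 $1=3 $2=10 $3=4 $4=12 $5=10 $6=10 $7=12
PC=1  bne  $7, $0, L9        | $0=0 $1=3 $2=10 $3=4 $4=12 $5=10 $6=10 $7=12  [TAKEN]
PC=2  or   $3, $2, $3        | $0=0 $1=3 $2=10 $3=14 $4=12 $5=10 $6=10 $7=12
PC=9  nor  $0, $5, $3        | $0=0 $1=3 $2=10 $3=14 $4=12 $5=10 $6=10 $7=12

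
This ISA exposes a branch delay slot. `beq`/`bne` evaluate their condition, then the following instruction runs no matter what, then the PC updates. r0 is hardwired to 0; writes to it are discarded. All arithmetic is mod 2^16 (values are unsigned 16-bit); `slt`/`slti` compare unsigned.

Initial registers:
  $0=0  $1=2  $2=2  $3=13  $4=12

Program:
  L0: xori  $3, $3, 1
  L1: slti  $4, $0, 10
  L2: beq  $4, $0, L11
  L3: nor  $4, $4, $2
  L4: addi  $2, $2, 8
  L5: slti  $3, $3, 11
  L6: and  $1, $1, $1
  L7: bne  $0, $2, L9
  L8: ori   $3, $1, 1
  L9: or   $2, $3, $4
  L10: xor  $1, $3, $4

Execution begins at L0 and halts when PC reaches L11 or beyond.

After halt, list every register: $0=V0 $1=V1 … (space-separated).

$0=0 $1=65535 $2=65535 $3=3 $4=65532

PC=0  xori  $3, $3, 1        | $0=0 $1=2 $2=2 $3=12 $4=12
PC=1  slti  $4, $0, 10       | $0=0 $1=2 $2=2 $3=12 $4=1
PC=2  beq  $4, $0, L11       | $0=0 $1=2 $2=2 $3=12 $4=1  [not taken]
PC=3  nor  $4, $4, $2        | $0=0 $1=2 $2=2 $3=12 $4=65532
PC=4  addi  $2, $2, 8        | $0=0 $1=2 $2=10 $3=12 $4=65532
PC=5  slti  $3, $3, 11       | $0=0 $1=2 $2=10 $3=0 $4=65532
PC=6  and  $1, $1, $1        | $0=0 $1=2 $2=10 $3=0 $4=65532
PC=7  bne  $0, $2, L9        | $0=0 $1=2 $2=10 $3=0 $4=65532  [TAKEN]
PC=8  ori   $3, $1, 1        | $0=0 $1=2 $2=10 $3=3 $4=65532
PC=9  or   $2, $3, $4        | $0=0 $1=2 $2=65535 $3=3 $4=65532
PC=10 xor  $1, $3, $4        | $0=0 $1=65535 $2=65535 $3=3 $4=65532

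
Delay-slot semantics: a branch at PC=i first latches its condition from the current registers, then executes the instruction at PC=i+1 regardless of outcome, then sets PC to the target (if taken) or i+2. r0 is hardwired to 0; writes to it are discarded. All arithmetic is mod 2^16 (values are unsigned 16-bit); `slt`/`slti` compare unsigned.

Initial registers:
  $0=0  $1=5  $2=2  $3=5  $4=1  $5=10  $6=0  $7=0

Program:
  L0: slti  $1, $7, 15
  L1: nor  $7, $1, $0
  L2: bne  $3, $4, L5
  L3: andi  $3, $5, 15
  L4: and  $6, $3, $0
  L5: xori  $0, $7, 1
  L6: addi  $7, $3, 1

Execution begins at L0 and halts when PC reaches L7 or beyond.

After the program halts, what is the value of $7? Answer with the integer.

11

PC=0  slti  $1, $7, 15       | $0=0 $1=1 $2=2 $3=5 $4=1 $5=10 $6=0 $7=0
PC=1  nor  $7, $1, $0        | $0=0 $1=1 $2=2 $3=5 $4=1 $5=10 $6=0 $7=65534
PC=2  bne  $3, $4, L5        | $0=0 $1=1 $2=2 $3=5 $4=1 $5=10 $6=0 $7=65534  [TAKEN]
PC=3  andi  $3, $5, 15       | $0=0 $1=1 $2=2 $3=10 $4=1 $5=10 $6=0 $7=65534
PC=5  xori  $0, $7, 1        | $0=0 $1=1 $2=2 $3=10 $4=1 $5=10 $6=0 $7=65534
PC=6  addi  $7, $3, 1        | $0=0 $1=1 $2=2 $3=10 $4=1 $5=10 $6=0 $7=11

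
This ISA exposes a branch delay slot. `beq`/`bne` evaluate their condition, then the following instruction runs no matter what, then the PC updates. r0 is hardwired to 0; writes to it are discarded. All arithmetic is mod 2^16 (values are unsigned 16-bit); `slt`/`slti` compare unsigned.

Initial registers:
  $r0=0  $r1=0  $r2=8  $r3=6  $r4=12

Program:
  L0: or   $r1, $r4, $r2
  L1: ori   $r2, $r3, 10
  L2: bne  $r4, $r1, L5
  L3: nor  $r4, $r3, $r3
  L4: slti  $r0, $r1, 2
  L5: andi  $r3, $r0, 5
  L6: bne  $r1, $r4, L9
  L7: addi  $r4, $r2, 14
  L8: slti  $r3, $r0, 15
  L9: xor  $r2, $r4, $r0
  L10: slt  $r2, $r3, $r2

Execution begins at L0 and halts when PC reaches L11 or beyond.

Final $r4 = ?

  step pc=0: or   $r1, $r4, $r2  regs=(0,12,8,6,12)
  step pc=1: ori   $r2, $r3, 10  regs=(0,12,14,6,12)
  step pc=2: bne  $r4, $r1, L5  cond=F  regs=(0,12,14,6,12)
  step pc=3: nor  $r4, $r3, $r3  regs=(0,12,14,6,65529)
  step pc=4: slti  $r0, $r1, 2  regs=(0,12,14,6,65529)
  step pc=5: andi  $r3, $r0, 5  regs=(0,12,14,0,65529)
  step pc=6: bne  $r1, $r4, L9  cond=T  regs=(0,12,14,0,65529)
  step pc=7: addi  $r4, $r2, 14  regs=(0,12,14,0,28)
  step pc=9: xor  $r2, $r4, $r0  regs=(0,12,28,0,28)
  step pc=10: slt  $r2, $r3, $r2  regs=(0,12,1,0,28)

28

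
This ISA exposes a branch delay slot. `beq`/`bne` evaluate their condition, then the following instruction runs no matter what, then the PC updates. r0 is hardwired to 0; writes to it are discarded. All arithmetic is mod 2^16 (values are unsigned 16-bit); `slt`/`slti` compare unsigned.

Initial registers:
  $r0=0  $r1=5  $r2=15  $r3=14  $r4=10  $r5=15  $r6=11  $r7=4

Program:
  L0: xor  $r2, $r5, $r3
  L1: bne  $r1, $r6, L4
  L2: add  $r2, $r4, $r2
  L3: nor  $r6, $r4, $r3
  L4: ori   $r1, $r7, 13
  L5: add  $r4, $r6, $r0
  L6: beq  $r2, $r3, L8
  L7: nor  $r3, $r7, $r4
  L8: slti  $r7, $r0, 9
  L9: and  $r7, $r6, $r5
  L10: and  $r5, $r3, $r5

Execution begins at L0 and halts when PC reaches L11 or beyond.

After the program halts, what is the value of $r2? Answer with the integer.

11

  step pc=0: xor  $r2, $r5, $r3  regs=(0,5,1,14,10,15,11,4)
  step pc=1: bne  $r1, $r6, L4  cond=T  regs=(0,5,1,14,10,15,11,4)
  step pc=2: add  $r2, $r4, $r2  regs=(0,5,11,14,10,15,11,4)
  step pc=4: ori   $r1, $r7, 13  regs=(0,13,11,14,10,15,11,4)
  step pc=5: add  $r4, $r6, $r0  regs=(0,13,11,14,11,15,11,4)
  step pc=6: beq  $r2, $r3, L8  cond=F  regs=(0,13,11,14,11,15,11,4)
  step pc=7: nor  $r3, $r7, $r4  regs=(0,13,11,65520,11,15,11,4)
  step pc=8: slti  $r7, $r0, 9  regs=(0,13,11,65520,11,15,11,1)
  step pc=9: and  $r7, $r6, $r5  regs=(0,13,11,65520,11,15,11,11)
  step pc=10: and  $r5, $r3, $r5  regs=(0,13,11,65520,11,0,11,11)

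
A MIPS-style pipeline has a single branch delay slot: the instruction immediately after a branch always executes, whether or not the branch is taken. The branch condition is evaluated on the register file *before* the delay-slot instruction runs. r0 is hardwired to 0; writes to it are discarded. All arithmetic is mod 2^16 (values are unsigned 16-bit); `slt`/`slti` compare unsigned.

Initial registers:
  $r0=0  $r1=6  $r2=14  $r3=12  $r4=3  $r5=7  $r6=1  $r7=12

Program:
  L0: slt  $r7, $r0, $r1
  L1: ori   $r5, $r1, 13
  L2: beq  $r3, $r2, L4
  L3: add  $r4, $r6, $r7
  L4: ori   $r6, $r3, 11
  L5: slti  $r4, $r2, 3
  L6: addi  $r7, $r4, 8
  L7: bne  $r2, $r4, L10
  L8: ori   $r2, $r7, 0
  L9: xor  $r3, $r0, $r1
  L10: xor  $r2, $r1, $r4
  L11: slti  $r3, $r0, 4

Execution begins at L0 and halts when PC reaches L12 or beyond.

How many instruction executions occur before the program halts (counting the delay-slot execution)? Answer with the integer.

[0] slt  $r7, $r0, $r1  →  {$r0:0, $r1:6, $r2:14, $r3:12, $r4:3, $r5:7, $r6:1, $r7:1}
[1] ori   $r5, $r1, 13  →  {$r0:0, $r1:6, $r2:14, $r3:12, $r4:3, $r5:15, $r6:1, $r7:1}
[2] beq  $r3, $r2, L4  →  {$r0:0, $r1:6, $r2:14, $r3:12, $r4:3, $r5:15, $r6:1, $r7:1}  ⟨branch fallthrough⟩
[3] add  $r4, $r6, $r7  →  {$r0:0, $r1:6, $r2:14, $r3:12, $r4:2, $r5:15, $r6:1, $r7:1}
[4] ori   $r6, $r3, 11  →  {$r0:0, $r1:6, $r2:14, $r3:12, $r4:2, $r5:15, $r6:15, $r7:1}
[5] slti  $r4, $r2, 3  →  {$r0:0, $r1:6, $r2:14, $r3:12, $r4:0, $r5:15, $r6:15, $r7:1}
[6] addi  $r7, $r4, 8  →  {$r0:0, $r1:6, $r2:14, $r3:12, $r4:0, $r5:15, $r6:15, $r7:8}
[7] bne  $r2, $r4, L10  →  {$r0:0, $r1:6, $r2:14, $r3:12, $r4:0, $r5:15, $r6:15, $r7:8}  ⟨branch taken⟩
[8] ori   $r2, $r7, 0  →  {$r0:0, $r1:6, $r2:8, $r3:12, $r4:0, $r5:15, $r6:15, $r7:8}
[10] xor  $r2, $r1, $r4  →  {$r0:0, $r1:6, $r2:6, $r3:12, $r4:0, $r5:15, $r6:15, $r7:8}
[11] slti  $r3, $r0, 4  →  {$r0:0, $r1:6, $r2:6, $r3:1, $r4:0, $r5:15, $r6:15, $r7:8}

11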